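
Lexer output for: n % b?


Scan left to right, longest-match per lexeme
Tokens: ID(n), OP(%), ID(b)


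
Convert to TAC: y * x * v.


Break into single-operator statements:
t1 = y * x
t2 = t1 * v


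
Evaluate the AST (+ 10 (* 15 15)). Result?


Evaluate inner: (* 15 15) = 225
Evaluate root: (+ 10 225) = 235
Result: 235


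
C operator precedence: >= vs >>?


'>>' is shift (level 8); '>=' is relational (level 7)
Higher level binds tighter
'>>' has higher precedence than '>='


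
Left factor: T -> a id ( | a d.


Common prefix: 'a'
Factored: T -> a T', T' -> id ( | d


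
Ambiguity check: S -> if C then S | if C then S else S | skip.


dangling else: 'if C then if C then skip else skip' parses two ways
Ambiguous


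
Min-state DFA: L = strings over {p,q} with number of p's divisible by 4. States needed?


Track (count of p) mod 4: states 0..3, accept at 0
Minimal DFA: 4 states


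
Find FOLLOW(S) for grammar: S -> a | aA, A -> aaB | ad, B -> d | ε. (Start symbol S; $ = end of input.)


$ ∈ FOLLOW(S). For each A -> αBβ: add FIRST(β)\{ε} to FOLLOW(B); if β nullable, add FOLLOW(A).
FOLLOW(S) = {$}


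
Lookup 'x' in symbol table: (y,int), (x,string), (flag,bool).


Lookup 'x' → type string


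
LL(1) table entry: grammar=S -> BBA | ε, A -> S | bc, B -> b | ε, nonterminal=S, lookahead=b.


For [S, b]: 'b' ∈ FIRST(BBA)
Entry: S -> BBA


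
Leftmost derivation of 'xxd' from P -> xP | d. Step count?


Derivation: P => xP => xxP => xxd
Steps: 3


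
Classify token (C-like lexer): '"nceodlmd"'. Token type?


Pattern: double-quoted sequence
Type: STRING_LITERAL


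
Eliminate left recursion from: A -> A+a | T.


Left-recursive alternatives: A+a; non-recursive: T
Introduce A': A -> TA', A' -> +aA' | ε


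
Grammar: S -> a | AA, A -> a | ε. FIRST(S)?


Per alternative of S: FIRST(a) = {a}; FIRST(AA) = {a, ε}
FIRST(S) = {a, ε}


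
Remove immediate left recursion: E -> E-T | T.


Left-recursive alternatives: E-T; non-recursive: T
Introduce E': E -> TE', E' -> -TE' | ε


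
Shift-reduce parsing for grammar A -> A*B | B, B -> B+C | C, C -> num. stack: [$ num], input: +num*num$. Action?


'num' on top is the handle for C -> num
Action: reduce (C -> num)


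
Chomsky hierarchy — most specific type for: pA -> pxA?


LHS has context (more than one symbol) and |LHS| ≤ |RHS|
Classification: Type 1 (Context-Sensitive)


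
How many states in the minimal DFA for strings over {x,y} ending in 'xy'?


Track the longest suffix of input matching a prefix of 'xy': 3 classes (prefixes of length 0..2)
Minimal DFA: 3 states


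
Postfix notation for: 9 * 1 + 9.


Left to right (same or higher precedence on left)
Postfix: 9 1 * 9 +


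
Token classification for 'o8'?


Pattern: letter/underscore followed by alphanumerics, not a keyword
Type: IDENTIFIER


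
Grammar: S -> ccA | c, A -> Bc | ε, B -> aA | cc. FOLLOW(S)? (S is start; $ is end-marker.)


$ ∈ FOLLOW(S). For each A -> αBβ: add FIRST(β)\{ε} to FOLLOW(B); if β nullable, add FOLLOW(A).
FOLLOW(S) = {$}


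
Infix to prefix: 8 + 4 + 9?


left-to-right (same/higher precedence on left): tree is (+ (+ 8 4) 9)
Prefix: + + 8 4 9


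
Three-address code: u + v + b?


Break into single-operator statements:
t1 = u + v
t2 = t1 + b


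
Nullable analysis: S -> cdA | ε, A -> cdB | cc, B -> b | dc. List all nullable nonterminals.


A nonterminal is nullable iff some alternative derives ε (directly, or every symbol in it is nullable)
Nullable: {S}


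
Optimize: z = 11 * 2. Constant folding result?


11 * 2 = 22 at compile time
Optimized: z = 22


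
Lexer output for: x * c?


Scan left to right, longest-match per lexeme
Tokens: ID(x), OP(*), ID(c)


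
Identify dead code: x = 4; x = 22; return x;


first assignment to x is overwritten before any read
Dead: 'x = 4'


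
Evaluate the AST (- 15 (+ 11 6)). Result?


Evaluate inner: (+ 11 6) = 17
Evaluate root: (- 15 17) = -2
Result: -2


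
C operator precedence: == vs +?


'+' is additive (level 9); '==' is equality (level 6)
Higher level binds tighter
'+' has higher precedence than '=='


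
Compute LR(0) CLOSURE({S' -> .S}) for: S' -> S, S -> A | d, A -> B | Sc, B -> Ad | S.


Start: S' -> .S
For each item with dot before a nonterminal B, add B -> .γ for every B-production
Closure: [S' -> .S, S -> .A, S -> .d, A -> .B, A -> .Sc, B -> .Ad, B -> .S]


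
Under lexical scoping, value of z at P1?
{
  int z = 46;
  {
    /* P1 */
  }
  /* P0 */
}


P1's block does not declare z; resolves to the enclosing declaration at depth 0
z = 46


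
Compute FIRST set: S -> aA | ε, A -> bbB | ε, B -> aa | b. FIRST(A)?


Per alternative of A: FIRST(bbB) = {b}; FIRST(ε) = {ε}
FIRST(A) = {b, ε}


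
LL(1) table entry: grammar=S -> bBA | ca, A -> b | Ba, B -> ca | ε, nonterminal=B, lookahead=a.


For [B, a]: ε is nullable and 'a' ∈ FOLLOW(B)
Entry: B -> ε


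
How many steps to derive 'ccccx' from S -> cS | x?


Derivation: S => cS => ccS => cccS => ccccS => ccccx
Steps: 5


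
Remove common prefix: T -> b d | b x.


Common prefix: 'b'
Factored: T -> b T', T' -> d | x


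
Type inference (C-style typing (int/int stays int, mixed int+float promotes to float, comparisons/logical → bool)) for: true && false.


Operand types: bool && bool
Rule: logical operators take bool operands and yield bool
Result type: bool


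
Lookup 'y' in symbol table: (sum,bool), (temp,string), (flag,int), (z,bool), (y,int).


Lookup 'y' → type int


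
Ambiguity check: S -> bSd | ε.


balanced b^n…d^n: each string has a unique parse
Unambiguous


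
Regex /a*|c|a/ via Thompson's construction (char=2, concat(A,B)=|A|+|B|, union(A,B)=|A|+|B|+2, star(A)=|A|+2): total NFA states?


Syntax tree has 3 char leaf(s), 2 union(s), 1 star(s)
chars contribute 3×2 = 6; each union adds +2; each star adds +2
Total: 6 + 4 + 2 = 12 states


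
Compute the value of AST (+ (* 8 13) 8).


Evaluate inner: (* 8 13) = 104
Evaluate root: (+ 104 8) = 112
Result: 112


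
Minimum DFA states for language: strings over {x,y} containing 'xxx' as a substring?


KMP-style automaton: 3 progress states + 1 absorbing accept = 4
Minimal DFA: 4 states


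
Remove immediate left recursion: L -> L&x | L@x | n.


Left-recursive alternatives: L&x, L@x; non-recursive: n
Introduce L': L -> nL', L' -> &xL' | @xL' | ε


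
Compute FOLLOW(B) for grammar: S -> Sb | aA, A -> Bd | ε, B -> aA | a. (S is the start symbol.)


$ ∈ FOLLOW(S). For each A -> αBβ: add FIRST(β)\{ε} to FOLLOW(B); if β nullable, add FOLLOW(A).
FOLLOW(B) = {d}


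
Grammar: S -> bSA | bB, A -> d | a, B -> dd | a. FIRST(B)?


Per alternative of B: FIRST(dd) = {d}; FIRST(a) = {a}
FIRST(B) = {a, d}


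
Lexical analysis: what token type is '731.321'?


Pattern: digits with a decimal point
Type: FLOAT_LITERAL


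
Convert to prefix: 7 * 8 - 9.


left-to-right (same/higher precedence on left): tree is (- (* 7 8) 9)
Prefix: - * 7 8 9


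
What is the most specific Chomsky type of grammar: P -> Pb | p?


Left-linear: every RHS is a terminal or one nonterminal followed by a terminal
Classification: Type 3 (Regular)


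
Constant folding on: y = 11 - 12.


11 - 12 = -1 at compile time
Optimized: y = -1


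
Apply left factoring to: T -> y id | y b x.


Common prefix: 'y'
Factored: T -> y T', T' -> id | b x


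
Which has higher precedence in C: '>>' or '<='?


'>>' is shift (level 8); '<=' is relational (level 7)
Higher level binds tighter
'>>' has higher precedence than '<='


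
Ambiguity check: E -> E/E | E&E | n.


'n/n&n' has two parse trees (no precedence encoded between / and &)
Ambiguous


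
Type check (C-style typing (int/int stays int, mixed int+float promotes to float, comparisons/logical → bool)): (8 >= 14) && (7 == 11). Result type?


Operand types: bool && bool
Rule: logical operators take bool operands and yield bool
Result type: bool


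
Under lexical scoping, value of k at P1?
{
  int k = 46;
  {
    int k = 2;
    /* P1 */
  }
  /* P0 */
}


k declared in the same block as P1
k = 2


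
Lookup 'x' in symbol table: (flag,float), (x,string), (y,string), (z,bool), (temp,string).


Lookup 'x' → type string


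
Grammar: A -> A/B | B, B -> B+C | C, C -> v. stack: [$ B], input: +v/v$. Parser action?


shift '+' to continue B -> B+C
Action: shift


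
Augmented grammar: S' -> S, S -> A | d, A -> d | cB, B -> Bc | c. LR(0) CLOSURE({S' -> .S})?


Start: S' -> .S
For each item with dot before a nonterminal B, add B -> .γ for every B-production
Closure: [S' -> .S, S -> .A, S -> .d, A -> .d, A -> .cB]


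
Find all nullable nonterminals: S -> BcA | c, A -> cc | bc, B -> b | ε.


A nonterminal is nullable iff some alternative derives ε (directly, or every symbol in it is nullable)
Nullable: {B}


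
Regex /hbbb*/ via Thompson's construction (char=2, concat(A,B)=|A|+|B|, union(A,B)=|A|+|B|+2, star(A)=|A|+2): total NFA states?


Syntax tree has 4 char leaf(s), 0 union(s), 1 star(s)
chars contribute 4×2 = 8; each union adds +2; each star adds +2
Total: 8 + 0 + 2 = 10 states


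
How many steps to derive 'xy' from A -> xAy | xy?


Derivation: A => xy
Steps: 1


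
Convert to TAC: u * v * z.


Break into single-operator statements:
t1 = u * v
t2 = t1 * z


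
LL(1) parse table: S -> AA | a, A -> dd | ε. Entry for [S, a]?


For [S, a]: 'a' ∈ FIRST(a)
Entry: S -> a


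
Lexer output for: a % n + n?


Scan left to right, longest-match per lexeme
Tokens: ID(a), OP(%), ID(n), OP(+), ID(n)


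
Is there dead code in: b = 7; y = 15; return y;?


b is assigned but never read
Dead: 'b = 7'


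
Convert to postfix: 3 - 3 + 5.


Left to right (same or higher precedence on left)
Postfix: 3 3 - 5 +


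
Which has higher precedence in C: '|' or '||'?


'|' is bitwise OR (level 3); '||' is logical OR (level 1)
Higher level binds tighter
'|' has higher precedence than '||'


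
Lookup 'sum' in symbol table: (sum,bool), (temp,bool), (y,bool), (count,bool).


Lookup 'sum' → type bool


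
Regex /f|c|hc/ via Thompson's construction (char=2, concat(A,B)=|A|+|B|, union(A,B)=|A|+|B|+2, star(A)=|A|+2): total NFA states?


Syntax tree has 4 char leaf(s), 2 union(s), 0 star(s)
chars contribute 4×2 = 8; each union adds +2; each star adds +2
Total: 8 + 4 + 0 = 12 states


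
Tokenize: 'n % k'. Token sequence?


Scan left to right, longest-match per lexeme
Tokens: ID(n), OP(%), ID(k)


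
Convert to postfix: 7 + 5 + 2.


Left to right (same or higher precedence on left)
Postfix: 7 5 + 2 +


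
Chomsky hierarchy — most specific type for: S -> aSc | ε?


Single nonterminal LHS, but a^n c^n is not regular
Classification: Type 2 (Context-Free)


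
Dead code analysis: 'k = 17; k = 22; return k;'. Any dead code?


first assignment to k is overwritten before any read
Dead: 'k = 17'


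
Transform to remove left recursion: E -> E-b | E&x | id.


Left-recursive alternatives: E-b, E&x; non-recursive: id
Introduce E': E -> idE', E' -> -bE' | &xE' | ε


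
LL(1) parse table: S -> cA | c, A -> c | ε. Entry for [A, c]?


For [A, c]: 'c' ∈ FIRST(c)
Entry: A -> c


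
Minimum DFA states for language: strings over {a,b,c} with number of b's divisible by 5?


Track (count of b) mod 5: states 0..4, accept at 0
Minimal DFA: 5 states


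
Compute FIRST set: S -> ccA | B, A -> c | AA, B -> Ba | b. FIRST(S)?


Per alternative of S: FIRST(ccA) = {c}; FIRST(B) = {b}
FIRST(S) = {b, c}


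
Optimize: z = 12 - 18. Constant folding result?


12 - 18 = -6 at compile time
Optimized: z = -6


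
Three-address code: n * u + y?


Break into single-operator statements:
t1 = n * u
t2 = t1 + y


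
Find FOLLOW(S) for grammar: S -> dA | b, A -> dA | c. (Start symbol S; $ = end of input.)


$ ∈ FOLLOW(S). For each A -> αBβ: add FIRST(β)\{ε} to FOLLOW(B); if β nullable, add FOLLOW(A).
FOLLOW(S) = {$}


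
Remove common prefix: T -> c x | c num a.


Common prefix: 'c'
Factored: T -> c T', T' -> x | num a


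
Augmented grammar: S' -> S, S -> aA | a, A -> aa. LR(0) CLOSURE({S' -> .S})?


Start: S' -> .S
For each item with dot before a nonterminal B, add B -> .γ for every B-production
Closure: [S' -> .S, S -> .aA, S -> .a]


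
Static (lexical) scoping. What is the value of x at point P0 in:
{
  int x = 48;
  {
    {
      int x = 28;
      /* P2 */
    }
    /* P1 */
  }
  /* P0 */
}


x declared in the same block as P0
x = 48


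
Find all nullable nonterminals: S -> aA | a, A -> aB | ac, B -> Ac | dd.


A nonterminal is nullable iff some alternative derives ε (directly, or every symbol in it is nullable)
Nullable: {}


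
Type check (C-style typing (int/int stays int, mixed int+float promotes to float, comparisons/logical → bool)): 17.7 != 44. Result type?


Operand types: float != int
Rule: comparison yields bool
Result type: bool


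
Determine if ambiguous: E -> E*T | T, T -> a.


precedence layered via separate nonterminal T: deterministic
Unambiguous


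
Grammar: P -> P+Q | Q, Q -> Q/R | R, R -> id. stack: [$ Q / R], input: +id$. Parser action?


handle 'Q/R' on top
Action: reduce (Q -> Q/R)


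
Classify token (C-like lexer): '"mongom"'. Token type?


Pattern: double-quoted sequence
Type: STRING_LITERAL


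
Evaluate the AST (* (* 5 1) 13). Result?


Evaluate inner: (* 5 1) = 5
Evaluate root: (* 5 13) = 65
Result: 65


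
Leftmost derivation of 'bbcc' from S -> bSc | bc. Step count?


Derivation: S => bSc => bbcc
Steps: 2


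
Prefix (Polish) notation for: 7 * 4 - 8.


left-to-right (same/higher precedence on left): tree is (- (* 7 4) 8)
Prefix: - * 7 4 8


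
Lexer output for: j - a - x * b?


Scan left to right, longest-match per lexeme
Tokens: ID(j), OP(-), ID(a), OP(-), ID(x), OP(*), ID(b)


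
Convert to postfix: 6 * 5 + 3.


Left to right (same or higher precedence on left)
Postfix: 6 5 * 3 +


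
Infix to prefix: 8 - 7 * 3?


'*' binds tighter: tree is (- 8 (* 7 3))
Prefix: - 8 * 7 3


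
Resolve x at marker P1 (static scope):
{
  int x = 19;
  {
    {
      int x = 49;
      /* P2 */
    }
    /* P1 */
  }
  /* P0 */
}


P1's block does not declare x; resolves to the enclosing declaration at depth 0
x = 19


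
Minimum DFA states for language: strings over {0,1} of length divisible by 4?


Track length mod 4: states 0..3, accept at 0
Minimal DFA: 4 states


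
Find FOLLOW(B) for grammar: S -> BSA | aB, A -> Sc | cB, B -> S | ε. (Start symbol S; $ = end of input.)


$ ∈ FOLLOW(S). For each A -> αBβ: add FIRST(β)\{ε} to FOLLOW(B); if β nullable, add FOLLOW(A).
FOLLOW(B) = {$, a, c}


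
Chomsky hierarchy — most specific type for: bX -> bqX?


LHS has context (more than one symbol) and |LHS| ≤ |RHS|
Classification: Type 1 (Context-Sensitive)


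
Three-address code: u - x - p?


Break into single-operator statements:
t1 = u - x
t2 = t1 - p


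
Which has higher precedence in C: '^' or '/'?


'/' is multiplicative (level 10); '^' is bitwise XOR (level 4)
Higher level binds tighter
'/' has higher precedence than '^'


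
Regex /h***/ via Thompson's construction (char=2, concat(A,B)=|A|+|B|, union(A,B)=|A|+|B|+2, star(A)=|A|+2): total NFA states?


Syntax tree has 1 char leaf(s), 0 union(s), 3 star(s)
chars contribute 1×2 = 2; each union adds +2; each star adds +2
Total: 2 + 0 + 6 = 8 states


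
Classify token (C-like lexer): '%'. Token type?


Pattern: operator symbol
Type: OPERATOR


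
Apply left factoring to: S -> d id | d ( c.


Common prefix: 'd'
Factored: S -> d S', S' -> id | ( c


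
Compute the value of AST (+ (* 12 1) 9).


Evaluate inner: (* 12 1) = 12
Evaluate root: (+ 12 9) = 21
Result: 21


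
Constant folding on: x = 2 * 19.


2 * 19 = 38 at compile time
Optimized: x = 38


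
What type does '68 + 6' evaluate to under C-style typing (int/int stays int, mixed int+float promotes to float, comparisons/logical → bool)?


Operand types: int + int
Rule: mixed int/float promotes to float; int/int stays int
Result type: int


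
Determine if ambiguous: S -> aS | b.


right-linear, alternatives start with distinct terminals 'a' vs 'b': unique leftmost derivation
Unambiguous


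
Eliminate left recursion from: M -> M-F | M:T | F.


Left-recursive alternatives: M-F, M:T; non-recursive: F
Introduce M': M -> FM', M' -> -FM' | :TM' | ε


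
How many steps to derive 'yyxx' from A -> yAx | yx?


Derivation: A => yAx => yyxx
Steps: 2


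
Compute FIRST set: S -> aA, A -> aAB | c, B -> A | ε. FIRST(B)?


Per alternative of B: FIRST(A) = {a, c}; FIRST(ε) = {ε}
FIRST(B) = {a, c, ε}


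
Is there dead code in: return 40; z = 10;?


statement follows a return and is unreachable
Dead: 'z = 10'


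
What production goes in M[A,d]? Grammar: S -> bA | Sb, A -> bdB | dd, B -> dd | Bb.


For [A, d]: 'd' ∈ FIRST(dd)
Entry: A -> dd


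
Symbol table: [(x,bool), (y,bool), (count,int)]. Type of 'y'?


Lookup 'y' → type bool


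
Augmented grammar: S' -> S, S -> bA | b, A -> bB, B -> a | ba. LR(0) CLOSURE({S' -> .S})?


Start: S' -> .S
For each item with dot before a nonterminal B, add B -> .γ for every B-production
Closure: [S' -> .S, S -> .bA, S -> .b]


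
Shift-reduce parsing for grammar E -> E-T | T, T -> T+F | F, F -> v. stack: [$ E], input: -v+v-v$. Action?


shift '-' to continue E -> E-T
Action: shift


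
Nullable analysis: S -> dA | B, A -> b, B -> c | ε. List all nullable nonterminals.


A nonterminal is nullable iff some alternative derives ε (directly, or every symbol in it is nullable)
Nullable: {B, S}


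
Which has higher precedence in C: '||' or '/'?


'/' is multiplicative (level 10); '||' is logical OR (level 1)
Higher level binds tighter
'/' has higher precedence than '||'


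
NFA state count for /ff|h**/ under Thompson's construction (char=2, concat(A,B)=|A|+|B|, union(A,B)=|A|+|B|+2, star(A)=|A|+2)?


Syntax tree has 3 char leaf(s), 1 union(s), 2 star(s)
chars contribute 3×2 = 6; each union adds +2; each star adds +2
Total: 6 + 2 + 4 = 12 states


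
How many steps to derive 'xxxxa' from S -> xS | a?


Derivation: S => xS => xxS => xxxS => xxxxS => xxxxa
Steps: 5


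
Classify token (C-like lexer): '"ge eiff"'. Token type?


Pattern: double-quoted sequence
Type: STRING_LITERAL


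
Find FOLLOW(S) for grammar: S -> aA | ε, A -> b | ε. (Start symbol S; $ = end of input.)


$ ∈ FOLLOW(S). For each A -> αBβ: add FIRST(β)\{ε} to FOLLOW(B); if β nullable, add FOLLOW(A).
FOLLOW(S) = {$}


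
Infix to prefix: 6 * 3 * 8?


left-to-right (same/higher precedence on left): tree is (* (* 6 3) 8)
Prefix: * * 6 3 8


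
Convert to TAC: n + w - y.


Break into single-operator statements:
t1 = n + w
t2 = t1 - y


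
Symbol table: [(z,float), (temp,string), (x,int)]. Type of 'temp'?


Lookup 'temp' → type string


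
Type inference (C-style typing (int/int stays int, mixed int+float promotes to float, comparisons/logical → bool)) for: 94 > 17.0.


Operand types: int > float
Rule: comparison yields bool
Result type: bool


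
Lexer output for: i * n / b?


Scan left to right, longest-match per lexeme
Tokens: ID(i), OP(*), ID(n), OP(/), ID(b)


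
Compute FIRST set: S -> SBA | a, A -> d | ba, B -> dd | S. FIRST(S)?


Per alternative of S: FIRST(SBA) = {a}; FIRST(a) = {a}
FIRST(S) = {a}


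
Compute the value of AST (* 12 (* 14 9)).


Evaluate inner: (* 14 9) = 126
Evaluate root: (* 12 126) = 1512
Result: 1512


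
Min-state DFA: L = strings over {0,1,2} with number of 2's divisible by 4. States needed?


Track (count of 2) mod 4: states 0..3, accept at 0
Minimal DFA: 4 states


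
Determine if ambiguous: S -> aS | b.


right-linear, alternatives start with distinct terminals 'a' vs 'b': unique leftmost derivation
Unambiguous


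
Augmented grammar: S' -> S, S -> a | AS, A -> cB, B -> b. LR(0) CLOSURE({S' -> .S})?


Start: S' -> .S
For each item with dot before a nonterminal B, add B -> .γ for every B-production
Closure: [S' -> .S, S -> .a, S -> .AS, A -> .cB]


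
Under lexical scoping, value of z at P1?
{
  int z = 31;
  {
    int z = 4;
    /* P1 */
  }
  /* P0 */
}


z declared in the same block as P1
z = 4


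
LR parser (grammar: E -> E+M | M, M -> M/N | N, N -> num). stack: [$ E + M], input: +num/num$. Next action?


handle 'E+M' on top; lookahead ∈ FOLLOW(E) = {+, $}
Action: reduce (E -> E+M)


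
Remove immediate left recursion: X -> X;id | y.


Left-recursive alternatives: X;id; non-recursive: y
Introduce X': X -> yX', X' -> ;idX' | ε


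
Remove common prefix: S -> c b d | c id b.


Common prefix: 'c'
Factored: S -> c S', S' -> b d | id b


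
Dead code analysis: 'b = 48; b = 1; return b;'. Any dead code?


first assignment to b is overwritten before any read
Dead: 'b = 48'


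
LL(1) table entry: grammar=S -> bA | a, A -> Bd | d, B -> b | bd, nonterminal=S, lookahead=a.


For [S, a]: 'a' ∈ FIRST(a)
Entry: S -> a


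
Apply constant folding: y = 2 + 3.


2 + 3 = 5 at compile time
Optimized: y = 5


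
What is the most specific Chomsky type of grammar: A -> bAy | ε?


Single nonterminal LHS, but b^n y^n is not regular
Classification: Type 2 (Context-Free)


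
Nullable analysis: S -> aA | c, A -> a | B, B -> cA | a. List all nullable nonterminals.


A nonterminal is nullable iff some alternative derives ε (directly, or every symbol in it is nullable)
Nullable: {}


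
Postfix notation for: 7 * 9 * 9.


Left to right (same or higher precedence on left)
Postfix: 7 9 * 9 *


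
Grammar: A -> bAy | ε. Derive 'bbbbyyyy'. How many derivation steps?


Derivation: A => bAy => bbAyy => bbbAyyy => bbbbAyyyy => bbbbyyyy
Steps: 5


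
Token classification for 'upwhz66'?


Pattern: letter/underscore followed by alphanumerics, not a keyword
Type: IDENTIFIER


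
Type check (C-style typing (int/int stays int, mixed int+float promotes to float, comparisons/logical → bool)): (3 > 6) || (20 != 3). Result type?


Operand types: bool || bool
Rule: logical operators take bool operands and yield bool
Result type: bool


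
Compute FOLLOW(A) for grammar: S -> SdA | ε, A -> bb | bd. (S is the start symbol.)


$ ∈ FOLLOW(S). For each A -> αBβ: add FIRST(β)\{ε} to FOLLOW(B); if β nullable, add FOLLOW(A).
FOLLOW(A) = {$, d}


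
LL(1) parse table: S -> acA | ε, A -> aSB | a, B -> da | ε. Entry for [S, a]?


For [S, a]: 'a' ∈ FIRST(acA)
Entry: S -> acA


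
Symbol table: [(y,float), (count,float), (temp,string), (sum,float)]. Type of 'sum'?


Lookup 'sum' → type float


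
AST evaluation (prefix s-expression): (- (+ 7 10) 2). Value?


Evaluate inner: (+ 7 10) = 17
Evaluate root: (- 17 2) = 15
Result: 15


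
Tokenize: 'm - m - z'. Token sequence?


Scan left to right, longest-match per lexeme
Tokens: ID(m), OP(-), ID(m), OP(-), ID(z)


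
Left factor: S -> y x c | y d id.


Common prefix: 'y'
Factored: S -> y S', S' -> x c | d id


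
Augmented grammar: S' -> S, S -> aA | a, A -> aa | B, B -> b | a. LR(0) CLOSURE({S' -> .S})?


Start: S' -> .S
For each item with dot before a nonterminal B, add B -> .γ for every B-production
Closure: [S' -> .S, S -> .aA, S -> .a]


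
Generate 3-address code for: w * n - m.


Break into single-operator statements:
t1 = w * n
t2 = t1 - m


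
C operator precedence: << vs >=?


'<<' is shift (level 8); '>=' is relational (level 7)
Higher level binds tighter
'<<' has higher precedence than '>='


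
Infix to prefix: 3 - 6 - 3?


left-to-right (same/higher precedence on left): tree is (- (- 3 6) 3)
Prefix: - - 3 6 3


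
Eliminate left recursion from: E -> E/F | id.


Left-recursive alternatives: E/F; non-recursive: id
Introduce E': E -> idE', E' -> /FE' | ε


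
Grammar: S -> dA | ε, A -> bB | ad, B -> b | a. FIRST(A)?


Per alternative of A: FIRST(bB) = {b}; FIRST(ad) = {a}
FIRST(A) = {a, b}


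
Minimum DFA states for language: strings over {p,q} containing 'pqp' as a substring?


KMP-style automaton: 3 progress states + 1 absorbing accept = 4
Minimal DFA: 4 states


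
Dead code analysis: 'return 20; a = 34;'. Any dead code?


statement follows a return and is unreachable
Dead: 'a = 34'


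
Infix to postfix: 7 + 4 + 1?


Left to right (same or higher precedence on left)
Postfix: 7 4 + 1 +


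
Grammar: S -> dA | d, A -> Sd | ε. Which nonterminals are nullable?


A nonterminal is nullable iff some alternative derives ε (directly, or every symbol in it is nullable)
Nullable: {A}


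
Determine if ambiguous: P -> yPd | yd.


balanced y^n…d^n: each string has a unique parse
Unambiguous


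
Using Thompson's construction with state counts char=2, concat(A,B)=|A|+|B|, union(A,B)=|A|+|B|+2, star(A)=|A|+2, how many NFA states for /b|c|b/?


Syntax tree has 3 char leaf(s), 2 union(s), 0 star(s)
chars contribute 3×2 = 6; each union adds +2; each star adds +2
Total: 6 + 4 + 0 = 10 states


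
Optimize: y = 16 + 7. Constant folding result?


16 + 7 = 23 at compile time
Optimized: y = 23


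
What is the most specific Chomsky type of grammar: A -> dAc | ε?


Single nonterminal LHS, but d^n c^n is not regular
Classification: Type 2 (Context-Free)


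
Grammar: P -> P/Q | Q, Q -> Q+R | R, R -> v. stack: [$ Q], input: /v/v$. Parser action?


lookahead ∉ {+} so Q won't extend; reduce P -> Q
Action: reduce (P -> Q)


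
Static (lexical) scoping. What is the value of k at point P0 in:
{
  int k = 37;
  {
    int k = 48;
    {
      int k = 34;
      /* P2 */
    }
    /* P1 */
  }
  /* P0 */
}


k declared in the same block as P0
k = 37


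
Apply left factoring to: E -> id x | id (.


Common prefix: 'id'
Factored: E -> id E', E' -> x | (


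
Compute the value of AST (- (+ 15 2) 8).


Evaluate inner: (+ 15 2) = 17
Evaluate root: (- 17 8) = 9
Result: 9


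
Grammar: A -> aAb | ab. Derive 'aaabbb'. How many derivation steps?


Derivation: A => aAb => aaAbb => aaabbb
Steps: 3


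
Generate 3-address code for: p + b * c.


Break into single-operator statements:
t1 = b * c
t2 = p + t1


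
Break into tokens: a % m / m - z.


Scan left to right, longest-match per lexeme
Tokens: ID(a), OP(%), ID(m), OP(/), ID(m), OP(-), ID(z)


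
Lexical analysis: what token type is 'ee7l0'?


Pattern: letter/underscore followed by alphanumerics, not a keyword
Type: IDENTIFIER


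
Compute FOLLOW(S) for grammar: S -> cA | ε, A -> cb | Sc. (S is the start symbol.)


$ ∈ FOLLOW(S). For each A -> αBβ: add FIRST(β)\{ε} to FOLLOW(B); if β nullable, add FOLLOW(A).
FOLLOW(S) = {$, c}


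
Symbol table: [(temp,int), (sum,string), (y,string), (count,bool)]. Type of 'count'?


Lookup 'count' → type bool


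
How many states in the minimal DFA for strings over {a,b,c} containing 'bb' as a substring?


KMP-style automaton: 2 progress states + 1 absorbing accept = 3
Minimal DFA: 3 states


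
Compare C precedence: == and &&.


'==' is equality (level 6); '&&' is logical AND (level 2)
Higher level binds tighter
'==' has higher precedence than '&&'


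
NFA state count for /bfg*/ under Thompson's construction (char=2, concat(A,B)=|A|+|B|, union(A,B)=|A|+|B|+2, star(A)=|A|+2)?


Syntax tree has 3 char leaf(s), 0 union(s), 1 star(s)
chars contribute 3×2 = 6; each union adds +2; each star adds +2
Total: 6 + 0 + 2 = 8 states


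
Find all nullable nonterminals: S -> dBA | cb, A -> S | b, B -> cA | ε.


A nonterminal is nullable iff some alternative derives ε (directly, or every symbol in it is nullable)
Nullable: {B}


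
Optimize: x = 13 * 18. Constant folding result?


13 * 18 = 234 at compile time
Optimized: x = 234


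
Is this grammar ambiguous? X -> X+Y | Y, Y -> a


precedence layered via separate nonterminal Y: deterministic
Unambiguous


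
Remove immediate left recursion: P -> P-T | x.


Left-recursive alternatives: P-T; non-recursive: x
Introduce P': P -> xP', P' -> -TP' | ε


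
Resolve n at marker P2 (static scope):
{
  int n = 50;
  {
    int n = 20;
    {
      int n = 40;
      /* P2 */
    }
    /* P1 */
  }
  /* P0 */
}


n declared in the same block as P2
n = 40


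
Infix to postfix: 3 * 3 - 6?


Left to right (same or higher precedence on left)
Postfix: 3 3 * 6 -


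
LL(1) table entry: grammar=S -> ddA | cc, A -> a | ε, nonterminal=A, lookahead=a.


For [A, a]: 'a' ∈ FIRST(a)
Entry: A -> a


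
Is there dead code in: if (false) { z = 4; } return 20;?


condition is constant false, so the whole block is unreachable
Dead: 'if (false) { z = 4; }'


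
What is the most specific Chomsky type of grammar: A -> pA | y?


Right-linear: every RHS is a terminal or a terminal followed by one nonterminal
Classification: Type 3 (Regular)


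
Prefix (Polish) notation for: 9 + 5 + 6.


left-to-right (same/higher precedence on left): tree is (+ (+ 9 5) 6)
Prefix: + + 9 5 6


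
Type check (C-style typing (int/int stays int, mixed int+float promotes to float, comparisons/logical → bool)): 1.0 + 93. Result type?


Operand types: float + int
Rule: mixed int/float promotes to float; int/int stays int
Result type: float


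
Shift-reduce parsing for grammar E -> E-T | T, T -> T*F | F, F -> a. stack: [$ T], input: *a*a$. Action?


shift '*' to continue T -> T*F
Action: shift


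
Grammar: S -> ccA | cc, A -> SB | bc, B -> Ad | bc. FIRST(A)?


Per alternative of A: FIRST(SB) = {c}; FIRST(bc) = {b}
FIRST(A) = {b, c}


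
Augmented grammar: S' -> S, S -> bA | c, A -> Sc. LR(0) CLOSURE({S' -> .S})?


Start: S' -> .S
For each item with dot before a nonterminal B, add B -> .γ for every B-production
Closure: [S' -> .S, S -> .bA, S -> .c]


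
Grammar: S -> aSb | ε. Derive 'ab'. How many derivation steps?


Derivation: S => aSb => ab
Steps: 2


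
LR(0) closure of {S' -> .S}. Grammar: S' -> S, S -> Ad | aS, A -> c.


Start: S' -> .S
For each item with dot before a nonterminal B, add B -> .γ for every B-production
Closure: [S' -> .S, S -> .Ad, S -> .aS, A -> .c]


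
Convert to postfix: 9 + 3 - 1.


Left to right (same or higher precedence on left)
Postfix: 9 3 + 1 -


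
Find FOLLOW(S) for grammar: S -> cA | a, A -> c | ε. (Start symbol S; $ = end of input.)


$ ∈ FOLLOW(S). For each A -> αBβ: add FIRST(β)\{ε} to FOLLOW(B); if β nullable, add FOLLOW(A).
FOLLOW(S) = {$}


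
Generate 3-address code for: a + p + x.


Break into single-operator statements:
t1 = a + p
t2 = t1 + x


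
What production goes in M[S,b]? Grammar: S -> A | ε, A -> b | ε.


For [S, b]: 'b' ∈ FIRST(A)
Entry: S -> A


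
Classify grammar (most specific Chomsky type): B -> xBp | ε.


Single nonterminal LHS, but x^n p^n is not regular
Classification: Type 2 (Context-Free)


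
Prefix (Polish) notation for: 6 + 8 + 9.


left-to-right (same/higher precedence on left): tree is (+ (+ 6 8) 9)
Prefix: + + 6 8 9


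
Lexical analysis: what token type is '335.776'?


Pattern: digits with a decimal point
Type: FLOAT_LITERAL


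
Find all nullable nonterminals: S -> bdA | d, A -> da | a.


A nonterminal is nullable iff some alternative derives ε (directly, or every symbol in it is nullable)
Nullable: {}


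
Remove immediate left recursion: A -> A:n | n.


Left-recursive alternatives: A:n; non-recursive: n
Introduce A': A -> nA', A' -> :nA' | ε


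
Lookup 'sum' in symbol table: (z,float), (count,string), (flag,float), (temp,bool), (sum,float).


Lookup 'sum' → type float


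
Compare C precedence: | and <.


'<' is relational (level 7); '|' is bitwise OR (level 3)
Higher level binds tighter
'<' has higher precedence than '|'


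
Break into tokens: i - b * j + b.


Scan left to right, longest-match per lexeme
Tokens: ID(i), OP(-), ID(b), OP(*), ID(j), OP(+), ID(b)


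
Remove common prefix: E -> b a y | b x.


Common prefix: 'b'
Factored: E -> b E', E' -> a y | x


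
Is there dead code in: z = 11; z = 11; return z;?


first assignment to z is overwritten before any read
Dead: 'z = 11'


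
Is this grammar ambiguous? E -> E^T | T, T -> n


precedence layered via separate nonterminal T: deterministic
Unambiguous


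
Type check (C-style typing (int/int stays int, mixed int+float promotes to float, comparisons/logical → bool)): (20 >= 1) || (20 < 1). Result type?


Operand types: bool || bool
Rule: logical operators take bool operands and yield bool
Result type: bool


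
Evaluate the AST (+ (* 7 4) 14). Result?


Evaluate inner: (* 7 4) = 28
Evaluate root: (+ 28 14) = 42
Result: 42


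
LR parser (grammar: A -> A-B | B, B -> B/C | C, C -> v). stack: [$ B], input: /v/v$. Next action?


shift '/' to continue B -> B/C
Action: shift


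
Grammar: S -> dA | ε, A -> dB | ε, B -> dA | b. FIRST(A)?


Per alternative of A: FIRST(dB) = {d}; FIRST(ε) = {ε}
FIRST(A) = {d, ε}


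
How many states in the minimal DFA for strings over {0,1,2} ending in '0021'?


Track the longest suffix of input matching a prefix of '0021': 5 classes (prefixes of length 0..4)
Minimal DFA: 5 states


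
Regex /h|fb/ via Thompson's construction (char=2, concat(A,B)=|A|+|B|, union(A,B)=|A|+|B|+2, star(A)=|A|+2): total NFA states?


Syntax tree has 3 char leaf(s), 1 union(s), 0 star(s)
chars contribute 3×2 = 6; each union adds +2; each star adds +2
Total: 6 + 2 + 0 = 8 states


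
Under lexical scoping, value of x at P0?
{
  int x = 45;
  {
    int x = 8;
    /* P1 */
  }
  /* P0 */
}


x declared in the same block as P0
x = 45


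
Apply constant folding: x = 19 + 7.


19 + 7 = 26 at compile time
Optimized: x = 26


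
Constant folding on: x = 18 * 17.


18 * 17 = 306 at compile time
Optimized: x = 306


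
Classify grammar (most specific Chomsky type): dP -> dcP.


LHS has context (more than one symbol) and |LHS| ≤ |RHS|
Classification: Type 1 (Context-Sensitive)


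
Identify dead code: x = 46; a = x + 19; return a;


x is read by a's definition; a is returned
No dead code


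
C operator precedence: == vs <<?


'<<' is shift (level 8); '==' is equality (level 6)
Higher level binds tighter
'<<' has higher precedence than '=='


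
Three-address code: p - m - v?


Break into single-operator statements:
t1 = p - m
t2 = t1 - v


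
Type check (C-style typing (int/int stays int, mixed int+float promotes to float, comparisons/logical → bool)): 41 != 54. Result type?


Operand types: int != int
Rule: comparison yields bool
Result type: bool


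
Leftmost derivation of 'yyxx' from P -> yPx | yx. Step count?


Derivation: P => yPx => yyxx
Steps: 2


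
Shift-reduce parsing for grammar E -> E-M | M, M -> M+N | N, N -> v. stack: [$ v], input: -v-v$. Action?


'v' on top is the handle for N -> v
Action: reduce (N -> v)


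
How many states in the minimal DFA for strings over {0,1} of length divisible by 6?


Track length mod 6: states 0..5, accept at 0
Minimal DFA: 6 states


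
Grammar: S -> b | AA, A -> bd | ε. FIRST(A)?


Per alternative of A: FIRST(bd) = {b}; FIRST(ε) = {ε}
FIRST(A) = {b, ε}


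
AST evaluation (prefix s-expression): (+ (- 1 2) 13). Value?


Evaluate inner: (- 1 2) = -1
Evaluate root: (+ -1 13) = 12
Result: 12


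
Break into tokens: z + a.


Scan left to right, longest-match per lexeme
Tokens: ID(z), OP(+), ID(a)


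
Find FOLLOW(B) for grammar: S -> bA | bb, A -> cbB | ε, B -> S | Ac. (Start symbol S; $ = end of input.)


$ ∈ FOLLOW(S). For each A -> αBβ: add FIRST(β)\{ε} to FOLLOW(B); if β nullable, add FOLLOW(A).
FOLLOW(B) = {$, c}


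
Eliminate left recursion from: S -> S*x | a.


Left-recursive alternatives: S*x; non-recursive: a
Introduce S': S -> aS', S' -> *xS' | ε


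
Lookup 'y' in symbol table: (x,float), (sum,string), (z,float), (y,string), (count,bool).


Lookup 'y' → type string


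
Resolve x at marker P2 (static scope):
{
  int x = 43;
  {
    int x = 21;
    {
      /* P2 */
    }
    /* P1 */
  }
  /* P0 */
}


P2's block does not declare x; resolves to the enclosing declaration at depth 1
x = 21


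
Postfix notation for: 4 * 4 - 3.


Left to right (same or higher precedence on left)
Postfix: 4 4 * 3 -


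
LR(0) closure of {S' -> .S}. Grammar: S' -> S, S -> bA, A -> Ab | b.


Start: S' -> .S
For each item with dot before a nonterminal B, add B -> .γ for every B-production
Closure: [S' -> .S, S -> .bA]


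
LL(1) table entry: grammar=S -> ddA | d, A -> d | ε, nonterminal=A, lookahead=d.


For [A, d]: 'd' ∈ FIRST(d)
Entry: A -> d


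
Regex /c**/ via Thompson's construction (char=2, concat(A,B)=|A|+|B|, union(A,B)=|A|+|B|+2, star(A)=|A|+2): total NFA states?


Syntax tree has 1 char leaf(s), 0 union(s), 2 star(s)
chars contribute 1×2 = 2; each union adds +2; each star adds +2
Total: 2 + 0 + 4 = 6 states


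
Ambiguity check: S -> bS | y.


right-linear, alternatives start with distinct terminals 'b' vs 'y': unique leftmost derivation
Unambiguous


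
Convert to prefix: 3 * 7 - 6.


left-to-right (same/higher precedence on left): tree is (- (* 3 7) 6)
Prefix: - * 3 7 6


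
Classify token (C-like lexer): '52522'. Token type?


Pattern: digits only
Type: INTEGER_LITERAL


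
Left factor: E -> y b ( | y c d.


Common prefix: 'y'
Factored: E -> y E', E' -> b ( | c d


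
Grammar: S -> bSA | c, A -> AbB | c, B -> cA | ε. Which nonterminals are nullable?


A nonterminal is nullable iff some alternative derives ε (directly, or every symbol in it is nullable)
Nullable: {B}


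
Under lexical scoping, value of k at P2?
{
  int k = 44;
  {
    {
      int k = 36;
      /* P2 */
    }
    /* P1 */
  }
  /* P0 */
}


k declared in the same block as P2
k = 36


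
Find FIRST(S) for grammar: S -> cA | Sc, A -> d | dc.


Per alternative of S: FIRST(cA) = {c}; FIRST(Sc) = {c}
FIRST(S) = {c}


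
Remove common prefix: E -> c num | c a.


Common prefix: 'c'
Factored: E -> c E', E' -> num | a


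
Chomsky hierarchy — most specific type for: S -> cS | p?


Right-linear: every RHS is a terminal or a terminal followed by one nonterminal
Classification: Type 3 (Regular)


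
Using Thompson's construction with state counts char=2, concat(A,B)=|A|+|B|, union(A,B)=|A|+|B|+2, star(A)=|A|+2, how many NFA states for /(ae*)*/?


Syntax tree has 2 char leaf(s), 0 union(s), 2 star(s)
chars contribute 2×2 = 4; each union adds +2; each star adds +2
Total: 4 + 0 + 4 = 8 states


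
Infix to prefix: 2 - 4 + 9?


left-to-right (same/higher precedence on left): tree is (+ (- 2 4) 9)
Prefix: + - 2 4 9


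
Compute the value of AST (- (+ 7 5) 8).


Evaluate inner: (+ 7 5) = 12
Evaluate root: (- 12 8) = 4
Result: 4


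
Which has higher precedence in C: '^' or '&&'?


'^' is bitwise XOR (level 4); '&&' is logical AND (level 2)
Higher level binds tighter
'^' has higher precedence than '&&'
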